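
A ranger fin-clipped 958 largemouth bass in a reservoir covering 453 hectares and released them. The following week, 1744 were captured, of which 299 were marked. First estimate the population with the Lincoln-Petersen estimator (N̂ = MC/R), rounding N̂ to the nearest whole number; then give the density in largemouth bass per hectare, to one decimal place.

density ≈ 12.3 largemouth bass per hectare

N̂ = 958·1744/299 = 1670752/299 ≈ 5587.8 → 5588
Density = N̂ / area = 5588 / 453 ≈ 12.34 → 12.3 per hectare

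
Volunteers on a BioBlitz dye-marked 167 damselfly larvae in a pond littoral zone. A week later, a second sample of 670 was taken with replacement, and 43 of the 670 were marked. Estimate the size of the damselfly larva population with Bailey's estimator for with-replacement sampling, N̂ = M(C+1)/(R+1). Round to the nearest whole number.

N ≈ 2547

N̂ = 167·(670+1)/(43+1) = 167·671/44 = 112057/44 ≈ 2546.8 → 2547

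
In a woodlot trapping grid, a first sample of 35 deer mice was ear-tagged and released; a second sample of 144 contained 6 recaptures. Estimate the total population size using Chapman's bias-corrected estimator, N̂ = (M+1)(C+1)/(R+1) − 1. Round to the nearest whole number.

N ≈ 745

N̂ = (35+1)(144+1)/(6+1) − 1 = 36·145/7 − 1
= 5220/7 − 1 ≈ 745.7 − 1 ≈ 744.7 → 745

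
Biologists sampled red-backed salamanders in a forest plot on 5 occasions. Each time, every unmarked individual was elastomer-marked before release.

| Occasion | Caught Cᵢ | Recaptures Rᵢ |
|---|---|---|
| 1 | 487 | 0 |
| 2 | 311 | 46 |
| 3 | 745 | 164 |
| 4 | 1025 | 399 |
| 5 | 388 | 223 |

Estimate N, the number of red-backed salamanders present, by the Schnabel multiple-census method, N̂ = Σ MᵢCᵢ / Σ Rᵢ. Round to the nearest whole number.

N ≈ 3411

Marked at large before each occasion: Mᵢ = Σⱼ<ᵢ (Cⱼ − Rⱼ) → M1=0, M2=487, M3=752, M4=1333, M5=1959
Σ MᵢCᵢ = 0·487 + 487·311 + 752·745 + 1333·1025 + 1959·388 = 0 + 151457 + 560240 + 1366325 + 760092 = 2838114
Σ Rᵢ = 0 + 46 + 164 + 399 + 223 = 832
N̂ = 2838114 / 832 ≈ 3411.2 → 3411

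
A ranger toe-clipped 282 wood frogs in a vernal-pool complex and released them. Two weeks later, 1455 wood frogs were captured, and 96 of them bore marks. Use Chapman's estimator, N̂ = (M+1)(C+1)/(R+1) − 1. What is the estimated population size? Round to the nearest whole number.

N ≈ 4247

N̂ = (282+1)(1455+1)/(96+1) − 1 = 283·1456/97 − 1
= 412048/97 − 1 ≈ 4247.9 − 1 ≈ 4246.9 → 4247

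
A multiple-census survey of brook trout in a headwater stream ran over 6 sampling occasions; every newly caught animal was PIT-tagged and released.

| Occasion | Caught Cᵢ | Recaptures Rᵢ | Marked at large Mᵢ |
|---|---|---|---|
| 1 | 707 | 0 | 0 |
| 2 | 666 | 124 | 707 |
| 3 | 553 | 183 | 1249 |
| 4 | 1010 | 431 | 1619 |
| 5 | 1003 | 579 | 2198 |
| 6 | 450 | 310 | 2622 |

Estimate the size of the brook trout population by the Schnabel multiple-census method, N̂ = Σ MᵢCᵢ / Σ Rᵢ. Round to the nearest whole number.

N ≈ 3799

Σ MᵢCᵢ = 0·707 + 707·666 + 1249·553 + 1619·1010 + 2198·1003 + 2622·450 = 0 + 470862 + 690697 + 1635190 + 2204594 + 1179900 = 6181243
Σ Rᵢ = 0 + 124 + 183 + 431 + 579 + 310 = 1627
N̂ = 6181243 / 1627 ≈ 3799.2 → 3799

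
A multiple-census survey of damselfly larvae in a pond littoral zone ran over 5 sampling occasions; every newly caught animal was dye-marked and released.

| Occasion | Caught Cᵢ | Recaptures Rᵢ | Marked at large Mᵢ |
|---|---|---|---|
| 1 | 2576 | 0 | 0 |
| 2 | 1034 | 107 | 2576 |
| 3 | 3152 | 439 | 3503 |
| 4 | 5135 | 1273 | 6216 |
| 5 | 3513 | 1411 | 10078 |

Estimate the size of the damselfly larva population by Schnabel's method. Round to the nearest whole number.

Σ MᵢCᵢ = 0·2576 + 2576·1034 + 3503·3152 + 6216·5135 + 10078·3513 = 0 + 2663584 + 11041456 + 31919160 + 35404014 = 81028214
Σ Rᵢ = 0 + 107 + 439 + 1273 + 1411 = 3230
N̂ = 81028214 / 3230 ≈ 25086.1 → 25086

N ≈ 25,086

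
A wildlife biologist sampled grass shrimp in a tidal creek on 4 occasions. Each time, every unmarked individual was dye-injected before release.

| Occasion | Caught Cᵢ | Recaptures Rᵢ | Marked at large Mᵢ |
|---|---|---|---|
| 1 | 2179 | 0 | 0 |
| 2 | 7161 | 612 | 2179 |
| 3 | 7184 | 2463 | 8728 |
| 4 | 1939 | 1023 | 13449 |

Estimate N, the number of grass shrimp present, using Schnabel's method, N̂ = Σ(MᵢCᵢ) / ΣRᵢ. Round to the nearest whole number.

Σ MᵢCᵢ = 0·2179 + 2179·7161 + 8728·7184 + 13449·1939 = 0 + 15603819 + 62701952 + 26077611 = 104383382
Σ Rᵢ = 0 + 612 + 2463 + 1023 = 4098
N̂ = 104383382 / 4098 ≈ 25471.8 → 25472

N ≈ 25,472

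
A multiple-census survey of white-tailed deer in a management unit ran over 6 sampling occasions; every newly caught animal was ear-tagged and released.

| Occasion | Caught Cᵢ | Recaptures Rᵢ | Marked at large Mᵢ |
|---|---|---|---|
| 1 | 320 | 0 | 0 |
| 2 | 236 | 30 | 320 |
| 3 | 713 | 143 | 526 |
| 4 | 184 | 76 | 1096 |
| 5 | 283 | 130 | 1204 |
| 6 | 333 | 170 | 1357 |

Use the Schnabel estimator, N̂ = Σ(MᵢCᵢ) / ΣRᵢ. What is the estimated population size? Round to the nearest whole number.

Σ MᵢCᵢ = 0·320 + 320·236 + 526·713 + 1096·184 + 1204·283 + 1357·333 = 0 + 75520 + 375038 + 201664 + 340732 + 451881 = 1444835
Σ Rᵢ = 0 + 30 + 143 + 76 + 130 + 170 = 549
N̂ = 1444835 / 549 ≈ 2631.8 → 2632

N ≈ 2632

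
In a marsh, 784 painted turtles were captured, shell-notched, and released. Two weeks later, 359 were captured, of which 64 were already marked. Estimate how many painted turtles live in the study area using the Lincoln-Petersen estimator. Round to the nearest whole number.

N ≈ 4398

If marked individuals mix randomly, R/C ≈ M/N, giving N ≈ M·C/R.
N = (784 × 359) / 64 = 281456 / 64 ≈ 4397.8 → 4398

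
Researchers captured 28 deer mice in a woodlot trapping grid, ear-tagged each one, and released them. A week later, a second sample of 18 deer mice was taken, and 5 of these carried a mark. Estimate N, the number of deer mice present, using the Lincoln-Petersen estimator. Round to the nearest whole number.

Lincoln-Petersen assumes M/N = R/C, so N = M·C / R.
N = (28 × 18) / 5 = 504 / 5 ≈ 100.8 → 101

N ≈ 101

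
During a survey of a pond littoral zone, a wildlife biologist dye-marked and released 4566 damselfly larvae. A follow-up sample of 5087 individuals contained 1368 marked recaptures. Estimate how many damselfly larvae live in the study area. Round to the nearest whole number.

The marked fraction in the recapture sample should equal the marked fraction in the population: 1368/5087 = 4566/N.
N = (4566 × 5087) / 1368 = 23227242 / 1368 ≈ 16979.0 → 16979

N ≈ 16,979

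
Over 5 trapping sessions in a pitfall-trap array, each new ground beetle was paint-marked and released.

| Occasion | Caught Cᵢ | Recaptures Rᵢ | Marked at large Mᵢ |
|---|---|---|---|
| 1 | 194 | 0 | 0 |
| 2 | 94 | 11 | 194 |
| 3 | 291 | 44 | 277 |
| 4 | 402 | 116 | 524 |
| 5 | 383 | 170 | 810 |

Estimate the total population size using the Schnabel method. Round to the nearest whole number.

Σ MᵢCᵢ = 0·194 + 194·94 + 277·291 + 524·402 + 810·383 = 0 + 18236 + 80607 + 210648 + 310230 = 619721
Σ Rᵢ = 0 + 11 + 44 + 116 + 170 = 341
N̂ = 619721 / 341 ≈ 1817.4 → 1817

N ≈ 1817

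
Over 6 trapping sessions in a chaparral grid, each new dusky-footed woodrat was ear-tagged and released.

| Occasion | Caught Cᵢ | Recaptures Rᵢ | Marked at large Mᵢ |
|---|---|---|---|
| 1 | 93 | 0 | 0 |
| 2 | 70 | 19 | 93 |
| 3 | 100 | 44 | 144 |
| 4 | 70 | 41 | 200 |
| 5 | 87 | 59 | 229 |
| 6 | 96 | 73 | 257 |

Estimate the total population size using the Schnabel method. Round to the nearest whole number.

N ≈ 337

Σ MᵢCᵢ = 0·93 + 93·70 + 144·100 + 200·70 + 229·87 + 257·96 = 0 + 6510 + 14400 + 14000 + 19923 + 24672 = 79505
Σ Rᵢ = 0 + 19 + 44 + 41 + 59 + 73 = 236
N̂ = 79505 / 236 ≈ 336.9 → 337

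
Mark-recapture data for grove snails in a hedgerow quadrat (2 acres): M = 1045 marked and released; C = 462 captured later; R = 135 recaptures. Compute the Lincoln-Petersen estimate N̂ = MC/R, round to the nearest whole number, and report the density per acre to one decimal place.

density ≈ 1788.0 grove snails per acre

N̂ = 1045·462/135 = 482790/135 ≈ 3576.2 → 3576
Density = N̂ / area = 3576 / 2 = 1788.0 per acre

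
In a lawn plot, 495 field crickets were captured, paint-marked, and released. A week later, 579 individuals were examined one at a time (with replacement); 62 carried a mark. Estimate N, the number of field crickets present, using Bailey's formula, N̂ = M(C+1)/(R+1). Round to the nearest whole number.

N̂ = 495·(579+1)/(62+1) = 495·580/63 = 287100/63 ≈ 4557.1 → 4557

N ≈ 4557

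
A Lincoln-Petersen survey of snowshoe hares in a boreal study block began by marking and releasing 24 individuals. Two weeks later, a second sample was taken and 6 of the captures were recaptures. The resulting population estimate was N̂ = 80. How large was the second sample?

C = 20

From N = M·C/R: C = N·R / M = 80·6 / 24 = 480 / 24 = 20.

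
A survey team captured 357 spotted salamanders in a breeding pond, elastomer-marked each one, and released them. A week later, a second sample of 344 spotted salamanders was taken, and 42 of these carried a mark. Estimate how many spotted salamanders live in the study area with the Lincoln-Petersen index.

N = (357 × 344) / 42 = 122808 / 42 = 2924

N = 2924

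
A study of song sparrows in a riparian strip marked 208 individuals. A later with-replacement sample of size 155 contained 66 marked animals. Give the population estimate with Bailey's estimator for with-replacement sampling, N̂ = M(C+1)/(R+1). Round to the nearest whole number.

N ≈ 484

N̂ = 208·(155+1)/(66+1) = 208·156/67 = 32448/67 ≈ 484.3 → 484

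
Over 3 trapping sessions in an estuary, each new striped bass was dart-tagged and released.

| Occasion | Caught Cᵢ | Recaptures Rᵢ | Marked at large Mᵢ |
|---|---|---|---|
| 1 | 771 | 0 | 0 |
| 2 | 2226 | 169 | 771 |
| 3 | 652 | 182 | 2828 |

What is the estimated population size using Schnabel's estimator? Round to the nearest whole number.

N ≈ 10,143

Σ MᵢCᵢ = 0·771 + 771·2226 + 2828·652 = 0 + 1716246 + 1843856 = 3560102
Σ Rᵢ = 0 + 169 + 182 = 351
N̂ = 3560102 / 351 ≈ 10142.7 → 10143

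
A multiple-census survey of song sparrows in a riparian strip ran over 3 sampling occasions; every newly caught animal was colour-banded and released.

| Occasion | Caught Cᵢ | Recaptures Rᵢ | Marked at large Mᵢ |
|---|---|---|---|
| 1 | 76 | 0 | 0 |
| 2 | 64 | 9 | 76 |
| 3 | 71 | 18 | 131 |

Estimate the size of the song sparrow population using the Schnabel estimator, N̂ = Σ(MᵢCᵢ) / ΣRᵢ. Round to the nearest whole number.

N ≈ 525

Σ MᵢCᵢ = 0·76 + 76·64 + 131·71 = 0 + 4864 + 9301 = 14165
Σ Rᵢ = 0 + 9 + 18 = 27
N̂ = 14165 / 27 ≈ 524.6 → 525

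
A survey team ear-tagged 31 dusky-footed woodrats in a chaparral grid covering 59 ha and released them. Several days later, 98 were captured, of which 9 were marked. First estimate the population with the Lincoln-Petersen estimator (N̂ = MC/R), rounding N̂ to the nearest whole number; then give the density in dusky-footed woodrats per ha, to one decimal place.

N̂ = 31·98/9 = 3038/9 ≈ 337.6 → 338
Density = N̂ / area = 338 / 59 ≈ 5.73 → 5.7 per ha

density ≈ 5.7 dusky-footed woodrats per ha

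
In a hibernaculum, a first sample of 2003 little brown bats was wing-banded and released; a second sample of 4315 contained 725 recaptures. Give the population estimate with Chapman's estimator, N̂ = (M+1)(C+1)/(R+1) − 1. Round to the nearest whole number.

N̂ = (2003+1)(4315+1)/(725+1) − 1 = 2004·4316/726 − 1
= 8649264/726 − 1 ≈ 11913.6 − 1 ≈ 11912.6 → 11913

N ≈ 11,913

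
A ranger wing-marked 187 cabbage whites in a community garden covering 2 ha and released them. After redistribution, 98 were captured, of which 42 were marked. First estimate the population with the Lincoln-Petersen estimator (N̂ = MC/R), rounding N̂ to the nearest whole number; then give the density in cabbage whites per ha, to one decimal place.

N̂ = 187·98/42 = 18326/42 ≈ 436.3 → 436
Density = N̂ / area = 436 / 2 = 218.0 per ha

density ≈ 218.0 cabbage whites per ha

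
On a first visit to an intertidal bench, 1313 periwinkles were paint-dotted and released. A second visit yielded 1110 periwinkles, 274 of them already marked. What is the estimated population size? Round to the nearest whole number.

N = (1313 × 1110) / 274 = 1457430 / 274 ≈ 5319.1 → 5319

N ≈ 5319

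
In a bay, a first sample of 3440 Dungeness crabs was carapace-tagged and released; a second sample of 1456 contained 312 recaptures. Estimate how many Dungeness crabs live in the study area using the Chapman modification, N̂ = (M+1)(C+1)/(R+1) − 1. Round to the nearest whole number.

N ≈ 16,017

N̂ = (3440+1)(1456+1)/(312+1) − 1 = 3441·1457/313 − 1
= 5013537/313 − 1 ≈ 16017.7 − 1 ≈ 16016.7 → 16017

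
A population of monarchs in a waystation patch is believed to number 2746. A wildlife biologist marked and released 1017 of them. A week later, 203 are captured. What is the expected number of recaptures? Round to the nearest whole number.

The marked fraction of the population is 1017/2746, so in a sample of 203 expect C·(M/N) marked.
E[R] = 1017 × 203 / 2746 = 206451 / 2746 ≈ 75.2 → 75

expected recaptures ≈ 75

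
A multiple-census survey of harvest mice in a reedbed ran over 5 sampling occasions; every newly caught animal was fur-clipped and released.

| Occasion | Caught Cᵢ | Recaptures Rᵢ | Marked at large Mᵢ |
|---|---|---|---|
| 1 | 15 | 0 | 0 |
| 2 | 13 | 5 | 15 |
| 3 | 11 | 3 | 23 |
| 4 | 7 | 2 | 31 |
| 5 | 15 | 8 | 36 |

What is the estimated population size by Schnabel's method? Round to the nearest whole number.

N ≈ 67

Σ MᵢCᵢ = 0·15 + 15·13 + 23·11 + 31·7 + 36·15 = 0 + 195 + 253 + 217 + 540 = 1205
Σ Rᵢ = 0 + 5 + 3 + 2 + 8 = 18
N̂ = 1205 / 18 ≈ 66.9 → 67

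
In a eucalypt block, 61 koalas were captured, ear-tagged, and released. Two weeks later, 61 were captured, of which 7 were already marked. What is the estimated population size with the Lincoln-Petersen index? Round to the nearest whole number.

N ≈ 532

The marked fraction in the recapture sample should equal the marked fraction in the population: 7/61 = 61/N.
N = (61 × 61) / 7 = 3721 / 7 ≈ 531.6 → 532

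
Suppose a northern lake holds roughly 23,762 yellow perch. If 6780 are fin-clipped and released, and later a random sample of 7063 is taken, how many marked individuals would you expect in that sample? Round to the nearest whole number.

expected recaptures ≈ 2015

Expected recaptures E[R] = M·C / N.
E[R] = 6780 × 7063 / 23762 = 47887140 / 23762 ≈ 2015.3 → 2015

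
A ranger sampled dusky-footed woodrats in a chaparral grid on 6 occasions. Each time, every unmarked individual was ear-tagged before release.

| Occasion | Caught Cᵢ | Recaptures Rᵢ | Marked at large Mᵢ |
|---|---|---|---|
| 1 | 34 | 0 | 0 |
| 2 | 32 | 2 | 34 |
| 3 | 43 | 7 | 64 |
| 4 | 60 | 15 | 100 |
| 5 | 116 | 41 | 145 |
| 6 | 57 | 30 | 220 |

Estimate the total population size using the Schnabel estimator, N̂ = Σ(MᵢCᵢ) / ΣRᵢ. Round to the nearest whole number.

Σ MᵢCᵢ = 0·34 + 34·32 + 64·43 + 100·60 + 145·116 + 220·57 = 0 + 1088 + 2752 + 6000 + 16820 + 12540 = 39200
Σ Rᵢ = 0 + 2 + 7 + 15 + 41 + 30 = 95
N̂ = 39200 / 95 ≈ 412.6 → 413

N ≈ 413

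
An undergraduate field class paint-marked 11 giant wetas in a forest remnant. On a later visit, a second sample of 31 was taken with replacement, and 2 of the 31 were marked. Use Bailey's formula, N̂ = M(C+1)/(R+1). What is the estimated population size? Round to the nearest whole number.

N̂ = 11·(31+1)/(2+1) = 11·32/3 = 352/3 ≈ 117.3 → 117

N ≈ 117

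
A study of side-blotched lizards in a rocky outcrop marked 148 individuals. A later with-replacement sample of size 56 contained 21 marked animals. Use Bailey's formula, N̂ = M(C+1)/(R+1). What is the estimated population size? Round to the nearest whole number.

N ≈ 383

N̂ = 148·(56+1)/(21+1) = 148·57/22 = 8436/22 ≈ 383.45 → 383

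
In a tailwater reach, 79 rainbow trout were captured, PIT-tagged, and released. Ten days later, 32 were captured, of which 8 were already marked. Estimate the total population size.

If marked individuals mix randomly, R/C ≈ M/N, giving N ≈ M·C/R.
N = (79 × 32) / 8 = 2528 / 8 = 316

N = 316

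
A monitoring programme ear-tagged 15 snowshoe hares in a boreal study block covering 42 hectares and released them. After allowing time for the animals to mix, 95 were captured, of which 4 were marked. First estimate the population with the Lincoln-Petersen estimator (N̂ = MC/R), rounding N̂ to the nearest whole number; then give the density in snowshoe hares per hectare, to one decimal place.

density ≈ 8.5 snowshoe hares per hectare

N̂ = 15·95/4 = 1425/4 ≈ 356.2 → 356
Density = N̂ / area = 356 / 42 ≈ 8.48 → 8.5 per hectare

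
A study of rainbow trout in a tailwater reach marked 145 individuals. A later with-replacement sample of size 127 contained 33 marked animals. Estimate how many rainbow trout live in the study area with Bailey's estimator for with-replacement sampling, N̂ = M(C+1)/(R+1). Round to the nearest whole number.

N̂ = 145·(127+1)/(33+1) = 145·128/34 = 18560/34 ≈ 545.9 → 546

N ≈ 546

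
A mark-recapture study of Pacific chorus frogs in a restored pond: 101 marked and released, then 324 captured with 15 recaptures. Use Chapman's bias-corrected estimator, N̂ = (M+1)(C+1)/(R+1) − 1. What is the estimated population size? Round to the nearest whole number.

N̂ = (101+1)(324+1)/(15+1) − 1 = 102·325/16 − 1
= 33150/16 − 1 ≈ 2071.9 − 1 ≈ 2070.9 → 2071

N ≈ 2071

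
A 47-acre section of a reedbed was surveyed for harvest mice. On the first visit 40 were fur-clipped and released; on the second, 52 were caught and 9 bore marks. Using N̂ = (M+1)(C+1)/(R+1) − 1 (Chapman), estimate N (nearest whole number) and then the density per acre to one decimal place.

N̂ = 41·53/10 − 1 = 2173/10 − 1 ≈ 216.3 → 216
Density = N̂ / area = 216 / 47 ≈ 4.60 → 4.6 per acre

density ≈ 4.6 harvest mice per acre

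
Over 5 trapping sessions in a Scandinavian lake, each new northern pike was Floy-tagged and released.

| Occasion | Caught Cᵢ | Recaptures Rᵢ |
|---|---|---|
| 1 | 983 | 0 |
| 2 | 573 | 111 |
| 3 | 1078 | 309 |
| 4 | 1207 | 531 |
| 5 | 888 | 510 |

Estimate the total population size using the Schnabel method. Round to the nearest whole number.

N ≈ 5037

Marked at large before each occasion: Mᵢ = Σⱼ<ᵢ (Cⱼ − Rⱼ) → M1=0, M2=983, M3=1445, M4=2214, M5=2890
Σ MᵢCᵢ = 0·983 + 983·573 + 1445·1078 + 2214·1207 + 2890·888 = 0 + 563259 + 1557710 + 2672298 + 2566320 = 7359587
Σ Rᵢ = 0 + 111 + 309 + 531 + 510 = 1461
N̂ = 7359587 / 1461 ≈ 5037.4 → 5037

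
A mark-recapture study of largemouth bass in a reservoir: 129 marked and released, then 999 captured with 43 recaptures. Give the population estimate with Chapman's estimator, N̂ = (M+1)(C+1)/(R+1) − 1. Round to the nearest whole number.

N ≈ 2954

N̂ = (129+1)(999+1)/(43+1) − 1 = 130·1000/44 − 1
= 130000/44 − 1 ≈ 2954.5 − 1 ≈ 2953.5 → 2954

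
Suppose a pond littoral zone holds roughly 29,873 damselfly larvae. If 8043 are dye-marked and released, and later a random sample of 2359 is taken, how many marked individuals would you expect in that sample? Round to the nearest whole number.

Expected recaptures E[R] = M·C / N.
E[R] = 8043 × 2359 / 29873 = 18973437 / 29873 ≈ 635.1 → 635

expected recaptures ≈ 635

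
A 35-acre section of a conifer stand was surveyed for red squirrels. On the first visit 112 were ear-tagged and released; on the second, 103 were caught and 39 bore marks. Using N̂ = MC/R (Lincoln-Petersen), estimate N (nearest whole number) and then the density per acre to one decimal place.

density ≈ 8.5 red squirrels per acre

N̂ = 112·103/39 = 11536/39 ≈ 295.8 → 296
Density = N̂ / area = 296 / 35 ≈ 8.46 → 8.5 per acre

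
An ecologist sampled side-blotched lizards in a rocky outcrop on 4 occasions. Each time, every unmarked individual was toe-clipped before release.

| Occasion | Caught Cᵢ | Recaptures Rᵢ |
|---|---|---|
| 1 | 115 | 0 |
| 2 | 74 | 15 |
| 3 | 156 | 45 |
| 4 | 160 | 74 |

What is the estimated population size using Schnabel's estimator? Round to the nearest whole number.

Marked at large before each occasion: Mᵢ = Σⱼ<ᵢ (Cⱼ − Rⱼ) → M1=0, M2=115, M3=174, M4=285
Σ MᵢCᵢ = 0·115 + 115·74 + 174·156 + 285·160 = 0 + 8510 + 27144 + 45600 = 81254
Σ Rᵢ = 0 + 15 + 45 + 74 = 134
N̂ = 81254 / 134 ≈ 606.4 → 606

N ≈ 606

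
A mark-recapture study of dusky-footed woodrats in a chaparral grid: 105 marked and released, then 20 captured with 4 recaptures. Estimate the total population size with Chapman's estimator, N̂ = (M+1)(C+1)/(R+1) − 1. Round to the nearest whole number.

N̂ = (105+1)(20+1)/(4+1) − 1 = 106·21/5 − 1
= 2226/5 − 1 ≈ 445.2 − 1 ≈ 444.2 → 444

N ≈ 444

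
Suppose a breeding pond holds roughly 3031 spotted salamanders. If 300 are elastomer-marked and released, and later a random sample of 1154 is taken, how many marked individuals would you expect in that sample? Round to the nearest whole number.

expected recaptures ≈ 114

Expected recaptures E[R] = M·C / N.
E[R] = 300 × 1154 / 3031 = 346200 / 3031 ≈ 114.2 → 114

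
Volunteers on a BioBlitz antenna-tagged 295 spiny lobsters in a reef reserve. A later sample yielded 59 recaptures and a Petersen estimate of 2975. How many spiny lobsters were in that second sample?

From N = M·C/R: C = N·R / M = 2975·59 / 295 = 175525 / 295 = 595.

C = 595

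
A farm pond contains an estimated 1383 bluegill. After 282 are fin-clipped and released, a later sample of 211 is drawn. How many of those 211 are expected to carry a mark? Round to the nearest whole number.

expected recaptures ≈ 43

Expected recaptures E[R] = M·C / N.
E[R] = 282 × 211 / 1383 = 59502 / 1383 ≈ 43.0 → 43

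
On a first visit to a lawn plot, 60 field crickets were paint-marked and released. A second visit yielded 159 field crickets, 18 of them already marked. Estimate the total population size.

N = 530

The marked fraction in the recapture sample should equal the marked fraction in the population: 18/159 = 60/N.
N = (60 × 159) / 18 = 9540 / 18 = 530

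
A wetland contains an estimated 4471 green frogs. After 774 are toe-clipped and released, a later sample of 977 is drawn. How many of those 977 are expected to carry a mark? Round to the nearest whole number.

The marked fraction of the population is 774/4471, so in a sample of 977 expect C·(M/N) marked.
E[R] = 774 × 977 / 4471 = 756198 / 4471 ≈ 169.1 → 169

expected recaptures ≈ 169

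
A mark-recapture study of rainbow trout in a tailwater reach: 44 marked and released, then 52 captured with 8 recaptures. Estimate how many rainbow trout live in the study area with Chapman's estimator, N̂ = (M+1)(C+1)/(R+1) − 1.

N̂ = (44+1)(52+1)/(8+1) − 1 = 45·53/9 − 1
= 2385/9 − 1 = 265 − 1 = 264

N = 264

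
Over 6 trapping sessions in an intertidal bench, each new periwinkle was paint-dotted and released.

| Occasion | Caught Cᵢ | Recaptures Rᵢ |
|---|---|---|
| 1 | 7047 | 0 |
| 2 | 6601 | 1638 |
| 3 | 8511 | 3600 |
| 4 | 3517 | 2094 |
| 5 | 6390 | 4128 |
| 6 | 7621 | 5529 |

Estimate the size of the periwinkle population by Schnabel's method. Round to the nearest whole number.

N ≈ 28,401

Marked at large before each occasion: Mᵢ = Σⱼ<ᵢ (Cⱼ − Rⱼ) → M1=0, M2=7047, M3=12010, M4=16921, M5=18344, M6=20606
Σ MᵢCᵢ = 0·7047 + 7047·6601 + 12010·8511 + 16921·3517 + 18344·6390 + 20606·7621 = 0 + 46517247 + 102217110 + 59511157 + 117218160 + 157038326 = 482502000
Σ Rᵢ = 0 + 1638 + 3600 + 2094 + 4128 + 5529 = 16989
N̂ = 482502000 / 16989 ≈ 28400.8 → 28401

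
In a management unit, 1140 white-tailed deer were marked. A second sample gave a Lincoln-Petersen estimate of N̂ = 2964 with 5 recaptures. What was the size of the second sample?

From N = M·C/R: C = N·R / M = 2964·5 / 1140 = 14820 / 1140 = 13.

C = 13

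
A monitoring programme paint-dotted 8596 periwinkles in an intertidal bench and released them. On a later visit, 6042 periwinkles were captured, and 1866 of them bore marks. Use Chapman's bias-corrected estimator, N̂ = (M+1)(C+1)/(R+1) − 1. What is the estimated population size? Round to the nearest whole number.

N̂ = (8596+1)(6042+1)/(1866+1) − 1 = 8597·6043/1867 − 1
= 51951671/1867 − 1 ≈ 27826.3 − 1 ≈ 27825.3 → 27825

N ≈ 27,825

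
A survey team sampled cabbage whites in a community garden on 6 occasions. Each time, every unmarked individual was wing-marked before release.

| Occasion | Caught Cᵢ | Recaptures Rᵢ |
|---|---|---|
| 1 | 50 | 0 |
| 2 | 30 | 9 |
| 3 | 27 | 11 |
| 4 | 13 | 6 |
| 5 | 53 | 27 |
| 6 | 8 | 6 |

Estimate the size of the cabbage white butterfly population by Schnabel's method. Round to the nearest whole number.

N ≈ 178

Marked at large before each occasion: Mᵢ = Σⱼ<ᵢ (Cⱼ − Rⱼ) → M1=0, M2=50, M3=71, M4=87, M5=94, M6=120
Σ MᵢCᵢ = 0·50 + 50·30 + 71·27 + 87·13 + 94·53 + 120·8 = 0 + 1500 + 1917 + 1131 + 4982 + 960 = 10490
Σ Rᵢ = 0 + 9 + 11 + 6 + 27 + 6 = 59
N̂ = 10490 / 59 ≈ 177.8 → 178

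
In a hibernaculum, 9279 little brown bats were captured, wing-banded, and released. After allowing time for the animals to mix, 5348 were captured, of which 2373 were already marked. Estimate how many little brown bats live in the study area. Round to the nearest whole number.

N ≈ 20,912

If marked individuals mix randomly, R/C ≈ M/N, giving N ≈ M·C/R.
N = (9279 × 5348) / 2373 = 49624092 / 2373 ≈ 20912.0 → 20912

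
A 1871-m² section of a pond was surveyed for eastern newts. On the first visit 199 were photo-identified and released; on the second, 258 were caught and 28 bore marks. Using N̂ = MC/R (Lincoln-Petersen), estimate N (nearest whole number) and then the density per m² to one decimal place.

N̂ = 199·258/28 = 51342/28 ≈ 1833.6 → 1834
Density = N̂ / area = 1834 / 1871 ≈ 0.98 → 1.0 per m²

density ≈ 1.0 eastern newts per m²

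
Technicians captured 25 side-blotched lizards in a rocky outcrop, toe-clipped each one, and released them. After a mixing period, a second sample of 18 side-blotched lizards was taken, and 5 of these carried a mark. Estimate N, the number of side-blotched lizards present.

N = 90

If marked individuals mix randomly, R/C ≈ M/N, giving N ≈ M·C/R.
N = (25 × 18) / 5 = 450 / 5 = 90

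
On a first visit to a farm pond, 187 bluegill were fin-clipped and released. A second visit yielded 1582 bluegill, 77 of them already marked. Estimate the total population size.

Lincoln-Petersen assumes M/N = R/C, so N = M·C / R.
N = (187 × 1582) / 77 = 295834 / 77 = 3842

N = 3842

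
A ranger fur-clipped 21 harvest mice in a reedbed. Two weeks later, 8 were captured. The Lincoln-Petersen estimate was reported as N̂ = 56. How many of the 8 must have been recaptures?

R = 3

From N = M·C/R: R = M·C / N = 21·8 / 56 = 168 / 56 = 3.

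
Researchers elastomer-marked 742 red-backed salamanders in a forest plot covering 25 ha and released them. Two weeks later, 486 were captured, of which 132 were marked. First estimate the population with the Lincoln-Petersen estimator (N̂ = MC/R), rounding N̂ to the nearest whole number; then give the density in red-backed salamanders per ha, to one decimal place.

density ≈ 109.3 red-backed salamanders per ha

N̂ = 742·486/132 = 360612/132 ≈ 2731.9 → 2732
Density = N̂ / area = 2732 / 25 ≈ 109.28 → 109.3 per ha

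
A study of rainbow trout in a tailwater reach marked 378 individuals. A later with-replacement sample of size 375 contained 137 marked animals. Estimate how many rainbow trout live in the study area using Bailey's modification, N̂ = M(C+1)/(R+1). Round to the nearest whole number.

N̂ = 378·(375+1)/(137+1) = 378·376/138 = 142128/138 ≈ 1029.9 → 1030

N ≈ 1030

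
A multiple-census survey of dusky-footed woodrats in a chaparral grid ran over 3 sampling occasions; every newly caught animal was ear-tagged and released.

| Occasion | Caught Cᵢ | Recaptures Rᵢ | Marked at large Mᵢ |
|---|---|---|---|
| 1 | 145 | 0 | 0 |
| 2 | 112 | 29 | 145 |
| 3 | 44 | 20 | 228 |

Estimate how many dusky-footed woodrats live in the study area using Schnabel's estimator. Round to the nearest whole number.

N ≈ 536

Σ MᵢCᵢ = 0·145 + 145·112 + 228·44 = 0 + 16240 + 10032 = 26272
Σ Rᵢ = 0 + 29 + 20 = 49
N̂ = 26272 / 49 ≈ 536.2 → 536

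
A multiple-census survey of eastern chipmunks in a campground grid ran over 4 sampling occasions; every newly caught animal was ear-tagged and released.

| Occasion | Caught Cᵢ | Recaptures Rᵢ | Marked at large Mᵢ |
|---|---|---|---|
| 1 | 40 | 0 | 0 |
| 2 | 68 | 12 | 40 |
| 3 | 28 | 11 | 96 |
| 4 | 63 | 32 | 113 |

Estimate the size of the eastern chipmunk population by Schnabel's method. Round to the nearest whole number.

Σ MᵢCᵢ = 0·40 + 40·68 + 96·28 + 113·63 = 0 + 2720 + 2688 + 7119 = 12527
Σ Rᵢ = 0 + 12 + 11 + 32 = 55
N̂ = 12527 / 55 ≈ 227.8 → 228

N ≈ 228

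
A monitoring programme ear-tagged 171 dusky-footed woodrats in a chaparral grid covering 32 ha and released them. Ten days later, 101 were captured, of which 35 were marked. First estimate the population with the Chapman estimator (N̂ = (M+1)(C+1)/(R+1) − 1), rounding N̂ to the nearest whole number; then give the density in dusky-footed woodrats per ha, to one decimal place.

density ≈ 15.2 dusky-footed woodrats per ha

N̂ = 172·102/36 − 1 = 17544/36 − 1 ≈ 486.3 → 486
Density = N̂ / area = 486 / 32 ≈ 15.19 → 15.2 per ha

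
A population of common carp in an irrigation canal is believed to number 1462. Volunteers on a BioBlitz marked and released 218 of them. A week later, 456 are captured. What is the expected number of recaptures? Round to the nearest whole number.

expected recaptures ≈ 68

Expected recaptures E[R] = M·C / N.
E[R] = 218 × 456 / 1462 = 99408 / 1462 ≈ 68.0 → 68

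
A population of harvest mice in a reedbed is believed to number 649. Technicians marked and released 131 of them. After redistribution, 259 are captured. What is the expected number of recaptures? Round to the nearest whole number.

expected recaptures ≈ 52

The marked fraction of the population is 131/649, so in a sample of 259 expect C·(M/N) marked.
E[R] = 131 × 259 / 649 = 33929 / 649 ≈ 52.3 → 52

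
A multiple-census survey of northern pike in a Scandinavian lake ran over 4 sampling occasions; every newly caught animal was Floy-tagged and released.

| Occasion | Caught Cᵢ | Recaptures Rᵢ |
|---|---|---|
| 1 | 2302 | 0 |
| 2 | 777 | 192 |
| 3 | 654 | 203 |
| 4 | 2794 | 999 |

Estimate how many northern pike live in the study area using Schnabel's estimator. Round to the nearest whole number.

N ≈ 9328

Marked at large before each occasion: Mᵢ = Σⱼ<ᵢ (Cⱼ − Rⱼ) → M1=0, M2=2302, M3=2887, M4=3338
Σ MᵢCᵢ = 0·2302 + 2302·777 + 2887·654 + 3338·2794 = 0 + 1788654 + 1888098 + 9326372 = 13003124
Σ Rᵢ = 0 + 192 + 203 + 999 = 1394
N̂ = 13003124 / 1394 ≈ 9327.9 → 9328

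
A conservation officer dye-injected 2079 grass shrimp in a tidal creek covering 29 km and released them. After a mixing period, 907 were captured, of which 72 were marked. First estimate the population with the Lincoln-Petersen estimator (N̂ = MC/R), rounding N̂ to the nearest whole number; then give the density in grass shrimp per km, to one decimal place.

density ≈ 903.1 grass shrimp per km

N̂ = 2079·907/72 = 1885653/72 ≈ 26189.6 → 26190
Density = N̂ / area = 26190 / 29 ≈ 903.10 → 903.1 per km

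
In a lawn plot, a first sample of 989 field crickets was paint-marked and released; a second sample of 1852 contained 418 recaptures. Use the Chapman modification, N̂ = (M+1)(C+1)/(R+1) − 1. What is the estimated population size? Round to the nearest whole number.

N̂ = (989+1)(1852+1)/(418+1) − 1 = 990·1853/419 − 1
= 1834470/419 − 1 ≈ 4378.2 − 1 ≈ 4377.2 → 4377

N ≈ 4377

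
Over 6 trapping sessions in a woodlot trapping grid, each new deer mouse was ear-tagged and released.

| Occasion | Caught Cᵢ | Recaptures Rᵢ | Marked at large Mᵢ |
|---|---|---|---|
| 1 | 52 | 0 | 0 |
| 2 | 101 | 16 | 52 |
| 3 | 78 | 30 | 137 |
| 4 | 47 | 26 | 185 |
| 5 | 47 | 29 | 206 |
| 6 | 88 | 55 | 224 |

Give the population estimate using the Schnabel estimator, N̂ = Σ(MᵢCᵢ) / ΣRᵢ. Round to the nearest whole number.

N ≈ 346

Σ MᵢCᵢ = 0·52 + 52·101 + 137·78 + 185·47 + 206·47 + 224·88 = 0 + 5252 + 10686 + 8695 + 9682 + 19712 = 54027
Σ Rᵢ = 0 + 16 + 30 + 26 + 29 + 55 = 156
N̂ = 54027 / 156 ≈ 346.3 → 346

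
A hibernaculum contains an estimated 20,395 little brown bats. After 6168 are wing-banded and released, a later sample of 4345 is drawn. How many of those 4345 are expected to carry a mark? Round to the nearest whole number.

expected recaptures ≈ 1314

The marked fraction of the population is 6168/20395, so in a sample of 4345 expect C·(M/N) marked.
E[R] = 6168 × 4345 / 20395 = 26799960 / 20395 ≈ 1314.0 → 1314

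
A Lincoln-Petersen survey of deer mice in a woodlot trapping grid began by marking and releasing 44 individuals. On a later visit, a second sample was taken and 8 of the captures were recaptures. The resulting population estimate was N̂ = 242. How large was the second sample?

C = 44

From N = M·C/R: C = N·R / M = 242·8 / 44 = 1936 / 44 = 44.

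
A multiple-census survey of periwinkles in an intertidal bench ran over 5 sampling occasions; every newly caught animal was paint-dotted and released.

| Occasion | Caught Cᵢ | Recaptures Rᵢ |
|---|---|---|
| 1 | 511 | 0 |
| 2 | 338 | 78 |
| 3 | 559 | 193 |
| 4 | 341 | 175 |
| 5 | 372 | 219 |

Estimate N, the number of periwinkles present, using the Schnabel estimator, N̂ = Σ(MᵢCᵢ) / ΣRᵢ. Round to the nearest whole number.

N ≈ 2220

Marked at large before each occasion: Mᵢ = Σⱼ<ᵢ (Cⱼ − Rⱼ) → M1=0, M2=511, M3=771, M4=1137, M5=1303
Σ MᵢCᵢ = 0·511 + 511·338 + 771·559 + 1137·341 + 1303·372 = 0 + 172718 + 430989 + 387717 + 484716 = 1476140
Σ Rᵢ = 0 + 78 + 193 + 175 + 219 = 665
N̂ = 1476140 / 665 ≈ 2219.8 → 2220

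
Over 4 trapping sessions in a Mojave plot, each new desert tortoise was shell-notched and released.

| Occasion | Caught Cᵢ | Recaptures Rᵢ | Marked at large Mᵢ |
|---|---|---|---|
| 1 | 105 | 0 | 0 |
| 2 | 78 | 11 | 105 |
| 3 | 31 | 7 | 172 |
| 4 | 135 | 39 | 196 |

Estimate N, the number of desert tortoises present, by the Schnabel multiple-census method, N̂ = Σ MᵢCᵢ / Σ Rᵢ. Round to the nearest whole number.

N ≈ 701

Σ MᵢCᵢ = 0·105 + 105·78 + 172·31 + 196·135 = 0 + 8190 + 5332 + 26460 = 39982
Σ Rᵢ = 0 + 11 + 7 + 39 = 57
N̂ = 39982 / 57 ≈ 701.4 → 701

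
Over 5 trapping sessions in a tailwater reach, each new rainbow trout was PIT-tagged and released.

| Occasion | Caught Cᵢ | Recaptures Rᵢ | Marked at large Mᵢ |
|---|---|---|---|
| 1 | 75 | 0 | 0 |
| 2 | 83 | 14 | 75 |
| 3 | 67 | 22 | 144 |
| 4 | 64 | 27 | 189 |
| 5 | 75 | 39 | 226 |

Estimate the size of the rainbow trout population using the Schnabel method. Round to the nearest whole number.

Σ MᵢCᵢ = 0·75 + 75·83 + 144·67 + 189·64 + 226·75 = 0 + 6225 + 9648 + 12096 + 16950 = 44919
Σ Rᵢ = 0 + 14 + 22 + 27 + 39 = 102
N̂ = 44919 / 102 ≈ 440.4 → 440

N ≈ 440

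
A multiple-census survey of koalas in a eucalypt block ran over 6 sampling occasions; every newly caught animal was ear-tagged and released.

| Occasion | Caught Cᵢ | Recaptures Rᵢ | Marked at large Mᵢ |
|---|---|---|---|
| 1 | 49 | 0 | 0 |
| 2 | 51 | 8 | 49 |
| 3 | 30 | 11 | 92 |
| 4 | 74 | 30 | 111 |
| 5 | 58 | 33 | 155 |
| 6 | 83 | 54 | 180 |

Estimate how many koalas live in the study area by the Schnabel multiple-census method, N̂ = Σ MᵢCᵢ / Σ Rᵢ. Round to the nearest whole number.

N ≈ 275

Σ MᵢCᵢ = 0·49 + 49·51 + 92·30 + 111·74 + 155·58 + 180·83 = 0 + 2499 + 2760 + 8214 + 8990 + 14940 = 37403
Σ Rᵢ = 0 + 8 + 11 + 30 + 33 + 54 = 136
N̂ = 37403 / 136 ≈ 275.0 → 275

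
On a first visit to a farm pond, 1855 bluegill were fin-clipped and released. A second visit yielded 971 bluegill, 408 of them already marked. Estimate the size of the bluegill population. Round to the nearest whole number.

N ≈ 4415

N = (1855 × 971) / 408 = 1801205 / 408 ≈ 4414.7 → 4415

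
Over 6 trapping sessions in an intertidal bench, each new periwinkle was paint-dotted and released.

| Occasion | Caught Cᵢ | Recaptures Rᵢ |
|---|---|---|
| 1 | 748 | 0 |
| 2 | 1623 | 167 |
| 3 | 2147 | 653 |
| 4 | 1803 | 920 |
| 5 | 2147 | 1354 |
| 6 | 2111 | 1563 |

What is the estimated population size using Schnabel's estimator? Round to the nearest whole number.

N ≈ 7256

Marked at large before each occasion: Mᵢ = Σⱼ<ᵢ (Cⱼ − Rⱼ) → M1=0, M2=748, M3=2204, M4=3698, M5=4581, M6=5374
Σ MᵢCᵢ = 0·748 + 748·1623 + 2204·2147 + 3698·1803 + 4581·2147 + 5374·2111 = 0 + 1214004 + 4731988 + 6667494 + 9835407 + 11344514 = 33793407
Σ Rᵢ = 0 + 167 + 653 + 920 + 1354 + 1563 = 4657
N̂ = 33793407 / 4657 ≈ 7256.48 → 7256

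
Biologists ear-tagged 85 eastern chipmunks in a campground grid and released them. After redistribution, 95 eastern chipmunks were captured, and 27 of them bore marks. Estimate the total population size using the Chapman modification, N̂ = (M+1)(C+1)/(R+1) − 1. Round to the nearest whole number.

N̂ = (85+1)(95+1)/(27+1) − 1 = 86·96/28 − 1
= 8256/28 − 1 ≈ 294.9 − 1 ≈ 293.9 → 294

N ≈ 294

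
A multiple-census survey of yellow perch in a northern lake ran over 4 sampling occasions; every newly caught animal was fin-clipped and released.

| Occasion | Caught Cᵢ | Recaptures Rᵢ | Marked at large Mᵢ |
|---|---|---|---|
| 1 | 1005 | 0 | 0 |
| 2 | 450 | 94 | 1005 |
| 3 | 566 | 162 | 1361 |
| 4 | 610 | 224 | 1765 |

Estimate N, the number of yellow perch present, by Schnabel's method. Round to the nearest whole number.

N ≈ 4790

Σ MᵢCᵢ = 0·1005 + 1005·450 + 1361·566 + 1765·610 = 0 + 452250 + 770326 + 1076650 = 2299226
Σ Rᵢ = 0 + 94 + 162 + 224 = 480
N̂ = 2299226 / 480 ≈ 4790.1 → 4790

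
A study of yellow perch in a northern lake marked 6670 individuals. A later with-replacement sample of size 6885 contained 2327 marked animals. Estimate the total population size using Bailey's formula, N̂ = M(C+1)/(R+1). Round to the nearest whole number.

N̂ = 6670·(6885+1)/(2327+1) = 6670·6886/2328 = 45929620/2328 ≈ 19729.2 → 19729

N ≈ 19,729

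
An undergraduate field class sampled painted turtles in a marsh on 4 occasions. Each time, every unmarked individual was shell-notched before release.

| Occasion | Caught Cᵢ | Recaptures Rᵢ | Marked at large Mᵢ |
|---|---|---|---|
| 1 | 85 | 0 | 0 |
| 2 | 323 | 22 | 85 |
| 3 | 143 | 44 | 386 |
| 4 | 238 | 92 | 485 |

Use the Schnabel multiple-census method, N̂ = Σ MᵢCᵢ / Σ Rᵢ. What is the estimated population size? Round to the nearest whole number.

Σ MᵢCᵢ = 0·85 + 85·323 + 386·143 + 485·238 = 0 + 27455 + 55198 + 115430 = 198083
Σ Rᵢ = 0 + 22 + 44 + 92 = 158
N̂ = 198083 / 158 ≈ 1253.7 → 1254

N ≈ 1254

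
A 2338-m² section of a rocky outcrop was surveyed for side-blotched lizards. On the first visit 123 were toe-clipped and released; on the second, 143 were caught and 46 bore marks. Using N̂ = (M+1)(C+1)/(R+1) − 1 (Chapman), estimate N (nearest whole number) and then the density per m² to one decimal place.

N̂ = 124·144/47 − 1 = 17856/47 − 1 ≈ 378.9 → 379
Density = N̂ / area = 379 / 2338 ≈ 0.16 → 0.2 per m²

density ≈ 0.2 side-blotched lizards per m²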